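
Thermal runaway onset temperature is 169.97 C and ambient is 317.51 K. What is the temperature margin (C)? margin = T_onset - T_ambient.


Convert: T_ambient = 317.51 K = 44.36 C
margin = 169.97 - 44.36 = 125.61 C

125.61 C


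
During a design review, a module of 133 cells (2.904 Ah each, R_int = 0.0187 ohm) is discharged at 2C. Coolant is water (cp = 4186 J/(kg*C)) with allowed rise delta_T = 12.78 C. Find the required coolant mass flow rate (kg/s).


Step 1: I = 2 * 2.904 = 5.808 A
Step 2: Q_cell = I^2 * R = 5.808^2 * 0.0187 = 0.6308 W
Step 3: Q_total = 133 * 0.6308 = 83.896 W
Step 4: m_dot = Q_total / (cp * dT) = 83.896 / (4186 * 12.78) = 0.001568 kg/s

0.001568 kg/s


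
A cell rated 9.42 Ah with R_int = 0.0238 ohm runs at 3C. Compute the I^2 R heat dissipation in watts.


Step 1: I = C_rate * capacity = 3 * 9.42 = 28.26 A
Step 2: Q = I^2 * R = 28.26^2 * 0.0238 = 798.63 * 0.0238 = 19.01 W

19.01 W


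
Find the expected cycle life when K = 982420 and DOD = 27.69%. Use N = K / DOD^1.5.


Step 1: DOD^1.5 = 27.69^1.5 = 145.71
Step 2: N = 982420 / 145.71 = 6742 cycles

6742 cycles


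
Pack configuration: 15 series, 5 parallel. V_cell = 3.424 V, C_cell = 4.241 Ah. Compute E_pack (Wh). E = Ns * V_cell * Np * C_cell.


E = Ns * Vcell * Np * Ccell = 15 * 3.424 * 5 * 4.241 = 1089 Wh

1089 Wh


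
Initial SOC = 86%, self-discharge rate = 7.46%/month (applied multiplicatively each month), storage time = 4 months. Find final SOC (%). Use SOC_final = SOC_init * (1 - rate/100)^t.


Monthly retention factor = 1 - 7.46/100 = 0.9254
Over 4 months: factor^4 = 0.73336
SOC_final = 86 * 0.73336 = 63.07%

63.07%


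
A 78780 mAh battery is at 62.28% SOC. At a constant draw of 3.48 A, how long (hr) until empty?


Convert: C_total = 78780 mAh = 78.78 Ah
Step 1: remaining = SOC/100 * C_total = 62.28/100 * 78.78 = 49.064 Ah
Step 2: t = remaining / I = 49.064 / 3.48 = 14.10 hr

14.10 hr


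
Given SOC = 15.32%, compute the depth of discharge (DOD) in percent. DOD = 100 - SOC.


Complement of SOC: DOD = 100% - 15.32% = 84.68%

84.68%


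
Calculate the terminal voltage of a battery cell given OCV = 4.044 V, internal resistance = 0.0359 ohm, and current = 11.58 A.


V = OCV - I*R = 4.044 - 11.58 * 0.0359 = 3.628 V

3.628 V


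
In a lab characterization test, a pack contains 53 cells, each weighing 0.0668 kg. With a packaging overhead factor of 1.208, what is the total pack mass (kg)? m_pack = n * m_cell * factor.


Cell mass sum = 53 * 0.0668 = 3.5404 kg
With overhead 1.208: m_pack = 3.5404 * 1.208 = 4.277 kg

4.277 kg


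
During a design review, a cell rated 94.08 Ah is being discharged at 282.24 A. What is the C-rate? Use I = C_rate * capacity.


C_rate = I / capacity = 282.24 / 94.08 = 3C

3C


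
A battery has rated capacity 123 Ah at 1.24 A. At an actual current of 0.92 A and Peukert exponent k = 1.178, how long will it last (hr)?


t_rated = C / I_rated = 123 / 1.24 = 99.194 hr
(I_rated/I)^k = (1.3478)^1.178 = 1.4213
t = t_rated * (I_rated/I)^k = 99.194 * 1.4213 = 141.0 hr

141.0 hr


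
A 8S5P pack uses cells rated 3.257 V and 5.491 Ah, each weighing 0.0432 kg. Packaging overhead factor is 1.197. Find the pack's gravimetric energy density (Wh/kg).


Step 1: V_pack = 8 * 3.257 = 26.056 V
Step 2: C_pack = 5 * 5.491 = 27.455 Ah
Step 3: E_pack = V_pack * C_pack = 26.056 * 27.455 = 715.37 Wh
Step 4: m_pack = 8 * 5 * 0.0432 * 1.197 = 2.0684 kg
Step 5: ED = E_pack / m_pack = 715.37 / 2.0684 = 345.9 Wh/kg

345.9 Wh/kg


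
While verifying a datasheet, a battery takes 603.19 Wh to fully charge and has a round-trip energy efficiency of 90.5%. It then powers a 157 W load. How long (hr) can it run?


Step 1: E_discharge = eta/100 * E_charge = 90.5/100 * 603.19 = 545.89 Wh
Step 2: t = E_discharge / P = 545.89 / 157 = 3.477 hr

3.477 hr


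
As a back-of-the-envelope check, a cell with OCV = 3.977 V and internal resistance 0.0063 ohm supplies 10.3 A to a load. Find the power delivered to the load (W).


Step 1: V_terminal = OCV - I*R = 3.977 - 10.3 * 0.0063 = 3.9121 V
Step 2: P_out = V_terminal * I = 3.9121 * 10.3 = 40.29 W

40.29 W


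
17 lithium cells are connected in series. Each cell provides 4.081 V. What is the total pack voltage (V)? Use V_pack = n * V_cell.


With 17 cells in series at 4.081 V each, V_pack = 69.377 V

69.377 V


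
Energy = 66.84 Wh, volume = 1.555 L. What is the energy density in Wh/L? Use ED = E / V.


ED = E / V = 66.84 / 1.555 = 42.98 Wh/L

42.98 Wh/L


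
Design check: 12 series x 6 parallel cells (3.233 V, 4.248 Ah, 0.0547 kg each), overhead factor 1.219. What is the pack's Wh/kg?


Step 1: V_pack = 12 * 3.233 = 38.796 V
Step 2: C_pack = 6 * 4.248 = 25.488 Ah
Step 3: E_pack = V_pack * C_pack = 38.796 * 25.488 = 988.83 Wh
Step 4: m_pack = 12 * 6 * 0.0547 * 1.219 = 4.8009 kg
Step 5: ED = E_pack / m_pack = 988.83 / 4.8009 = 206.0 Wh/kg

206.0 Wh/kg


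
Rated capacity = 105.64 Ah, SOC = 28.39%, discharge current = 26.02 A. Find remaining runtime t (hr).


Step 1: remaining = SOC/100 * C_total = 28.39/100 * 105.64 = 29.991 Ah
Step 2: t = remaining / I = 29.991 / 26.02 = 1.153 hr

1.153 hr


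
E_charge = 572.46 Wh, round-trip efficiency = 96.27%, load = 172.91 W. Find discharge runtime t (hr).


Step 1: E_discharge = eta/100 * E_charge = 96.27/100 * 572.46 = 551.11 Wh
Step 2: t = E_discharge / P = 551.11 / 172.91 = 3.187 hr

3.187 hr


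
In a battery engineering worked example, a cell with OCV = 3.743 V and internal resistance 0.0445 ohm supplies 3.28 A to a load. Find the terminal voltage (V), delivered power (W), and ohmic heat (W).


Step 1: V_terminal = OCV - I*R = 3.743 - 3.28 * 0.0445 = 3.597 V
Step 2: P_out = V_terminal * I = 3.597 * 3.28 = 11.80 W
Step 3: Q = I^2 * R = 3.28^2 * 0.0445 = 0.4787 W

V=3.597 V, P=11.80 W, Q=0.4787 W


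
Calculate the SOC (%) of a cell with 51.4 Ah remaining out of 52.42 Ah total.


SOC% = 51.4 / 52.42 * 100 = 98.05%

98.05%


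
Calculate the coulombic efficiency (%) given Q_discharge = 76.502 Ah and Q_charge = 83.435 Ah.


eta_c = Q_dis / Q_chg * 100 = 76.502 / 83.435 * 100 = 91.69%

91.69%


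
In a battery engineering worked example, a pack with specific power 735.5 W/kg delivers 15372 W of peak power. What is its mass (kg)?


m = P / SP = 15372 / 735.5 = 20.90 kg

20.90 kg


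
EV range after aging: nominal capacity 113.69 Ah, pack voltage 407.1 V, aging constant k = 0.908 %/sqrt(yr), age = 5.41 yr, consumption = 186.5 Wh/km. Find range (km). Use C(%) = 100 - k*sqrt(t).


Step 1: capacity retention = 100 - 0.908 * sqrt(5.41) = 100 - 0.908 * 2.3259 = 97.888%
Step 2: C_now = 113.69 * 97.888/100 = 111.29 Ah
Step 3: E_pack = V * C_now = 407.1 * 111.29 = 45306 Wh
Step 4: range = E_pack / consumption = 45306 / 186.5 = 242.9 km

242.9 km


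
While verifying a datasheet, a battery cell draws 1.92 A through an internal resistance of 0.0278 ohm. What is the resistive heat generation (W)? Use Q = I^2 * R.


Q = I^2 * R = 1.92^2 * 0.0278 = 0.1025 W

0.1025 W


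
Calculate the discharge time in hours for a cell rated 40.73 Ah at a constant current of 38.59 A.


Runtime = 40.73 Ah / 38.59 A = 1.055 hr

1.055 hr


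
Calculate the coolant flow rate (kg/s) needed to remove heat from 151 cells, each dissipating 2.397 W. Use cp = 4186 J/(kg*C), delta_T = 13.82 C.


Step 1: Total heat Q = 151 * 2.397 W = 361.95 W
Step 2: denom = cp * dT = 4186 * 13.82 = 57851
Step 3: m_dot = 361.95 / 57851 = 0.006257 kg/s

0.006257 kg/s


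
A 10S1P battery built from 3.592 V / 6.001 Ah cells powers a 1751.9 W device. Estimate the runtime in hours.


Step 1: E_pack = Ns * V_cell * Np * C_cell = 10 * 3.592 * 1 * 6.001 = 215.56 Wh
Step 2: t = E_pack / P = 215.56 / 1751.9 = 0.1230 hr

0.1230 hr


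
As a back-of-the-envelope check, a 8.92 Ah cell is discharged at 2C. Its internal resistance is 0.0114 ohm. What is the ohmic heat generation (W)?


Step 1: I = C_rate * capacity = 2 * 8.92 = 17.84 A
Step 2: Q = I^2 * R = 17.84^2 * 0.0114 = 318.27 * 0.0114 = 3.628 W

3.628 W


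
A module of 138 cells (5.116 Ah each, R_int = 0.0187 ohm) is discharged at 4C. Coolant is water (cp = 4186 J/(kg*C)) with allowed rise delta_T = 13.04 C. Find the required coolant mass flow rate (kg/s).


Step 1: I = 4 * 5.116 = 20.464 A
Step 2: Q_cell = I^2 * R = 20.464^2 * 0.0187 = 7.8311 W
Step 3: Q_total = 138 * 7.8311 = 1080.7 W
Step 4: m_dot = Q_total / (cp * dT) = 1080.7 / (4186 * 13.04) = 0.01980 kg/s

0.01980 kg/s


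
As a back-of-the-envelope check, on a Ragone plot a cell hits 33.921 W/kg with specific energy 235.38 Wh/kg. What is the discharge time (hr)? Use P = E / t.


t = E / P = 235.38 / 33.921 = 6.939 hr

6.939 hr


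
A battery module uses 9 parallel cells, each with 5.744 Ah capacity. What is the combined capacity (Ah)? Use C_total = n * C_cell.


C_total = 9 * 5.744 = 51.696 Ah

51.696 Ah


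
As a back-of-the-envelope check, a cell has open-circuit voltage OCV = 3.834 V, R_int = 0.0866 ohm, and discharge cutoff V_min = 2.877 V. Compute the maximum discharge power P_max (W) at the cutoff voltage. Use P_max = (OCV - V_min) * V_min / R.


dV = OCV - V_min = 0.957 V (so I_max = dV / R)
P_max = dV * V_min / R = 0.957 * 2.877 / 0.0866 = 31.79 W

31.79 W


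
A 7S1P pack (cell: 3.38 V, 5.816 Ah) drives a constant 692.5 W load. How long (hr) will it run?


Step 1: E_pack = Ns * V_cell * Np * C_cell = 7 * 3.38 * 1 * 5.816 = 137.61 Wh
Step 2: t = E_pack / P = 137.61 / 692.5 = 0.1987 hr

0.1987 hr


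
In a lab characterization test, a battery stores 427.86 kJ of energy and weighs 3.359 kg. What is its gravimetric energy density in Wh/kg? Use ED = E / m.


Convert: E = 427.86 kJ = 118.85 Wh
ED = E / m = 118.85 / 3.359 = 35.38 Wh/kg

35.38 Wh/kg


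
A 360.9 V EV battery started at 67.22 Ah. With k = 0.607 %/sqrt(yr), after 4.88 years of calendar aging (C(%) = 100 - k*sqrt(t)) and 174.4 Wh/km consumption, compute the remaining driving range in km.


Step 1: capacity retention = 100 - 0.607 * sqrt(4.88) = 100 - 0.607 * 2.2091 = 98.659%
Step 2: C_now = 67.22 * 98.659/100 = 66.319 Ah
Step 3: E_pack = V * C_now = 360.9 * 66.319 = 23935 Wh
Step 4: range = E_pack / consumption = 23935 / 174.4 = 137.2 km

137.2 km


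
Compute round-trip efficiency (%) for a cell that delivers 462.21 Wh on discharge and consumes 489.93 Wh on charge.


eta_e = E_dis / E_chg * 100 = 462.21 / 489.93 * 100 = 94.34%

94.34%


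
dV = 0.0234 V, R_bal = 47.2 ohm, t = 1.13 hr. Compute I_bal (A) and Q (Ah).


I_bal = dV / R = 0.0234 / 47.2 = 4.9576e-04 A
Q = I_bal * t = 4.9576e-04 * 1.13 = 5.602e-04 Ah

I=4.9576e-04 A, Q=5.602e-04 Ah


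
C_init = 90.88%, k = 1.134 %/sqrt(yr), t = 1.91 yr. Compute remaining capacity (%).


Step 1: sqrt(1.91 yr) = 1.382
Step 2: drop = 1.134 * 1.382 = 1.5672
Step 3: C_final = 90.88 - 1.5672 = 89.31%

89.31%


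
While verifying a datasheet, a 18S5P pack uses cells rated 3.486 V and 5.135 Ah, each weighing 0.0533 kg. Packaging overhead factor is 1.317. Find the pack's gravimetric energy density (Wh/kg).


Step 1: V_pack = 18 * 3.486 = 62.748 V
Step 2: C_pack = 5 * 5.135 = 25.675 Ah
Step 3: E_pack = V_pack * C_pack = 62.748 * 25.675 = 1611.1 Wh
Step 4: m_pack = 18 * 5 * 0.0533 * 1.317 = 6.3176 kg
Step 5: ED = E_pack / m_pack = 1611.1 / 6.3176 = 255.0 Wh/kg

255.0 Wh/kg


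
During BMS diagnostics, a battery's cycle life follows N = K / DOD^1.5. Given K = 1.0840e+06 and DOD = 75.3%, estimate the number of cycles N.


DOD^1.5 = 653.42
N = K / DOD^1.5 = 1.0840e+06 / 653.42 = 1659

1659 cycles


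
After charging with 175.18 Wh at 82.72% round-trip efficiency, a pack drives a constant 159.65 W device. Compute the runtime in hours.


Step 1: E_discharge = eta/100 * E_charge = 82.72/100 * 175.18 = 144.91 Wh
Step 2: t = E_discharge / P = 144.91 / 159.65 = 0.9077 hr

0.9077 hr


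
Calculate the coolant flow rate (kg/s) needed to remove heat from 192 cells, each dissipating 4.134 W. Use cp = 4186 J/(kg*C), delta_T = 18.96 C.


Step 1: Total heat Q = 192 * 4.134 W = 793.73 W
Step 2: denom = cp * dT = 4186 * 18.96 = 79367
Step 3: m_dot = 793.73 / 79367 = 0.01000 kg/s

0.01000 kg/s


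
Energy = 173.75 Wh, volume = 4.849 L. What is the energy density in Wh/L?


ED = E / V = 173.75 / 4.849 = 35.83 Wh/L

35.83 Wh/L


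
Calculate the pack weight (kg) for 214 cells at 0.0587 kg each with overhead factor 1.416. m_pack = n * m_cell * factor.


m_pack = n * m_cell * overhead = 214 * 0.0587 * 1.416 = 17.79 kg

17.79 kg


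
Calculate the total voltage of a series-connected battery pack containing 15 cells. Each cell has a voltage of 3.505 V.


Series voltages add: 15 * 3.505 V = 52.575 V

52.575 V


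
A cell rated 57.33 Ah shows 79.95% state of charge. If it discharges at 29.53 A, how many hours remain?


Step 1: remaining = SOC/100 * C_total = 79.95/100 * 57.33 = 45.835 Ah
Step 2: t = remaining / I = 45.835 / 29.53 = 1.552 hr

1.552 hr


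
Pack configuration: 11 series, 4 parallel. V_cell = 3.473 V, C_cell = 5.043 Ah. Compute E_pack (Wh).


E = Ns * Vcell * Np * Ccell = 11 * 3.473 * 4 * 5.043 = 770.6 Wh

770.6 Wh


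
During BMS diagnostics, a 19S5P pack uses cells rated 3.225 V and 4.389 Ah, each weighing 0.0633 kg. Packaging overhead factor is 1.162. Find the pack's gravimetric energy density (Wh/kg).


Step 1: V_pack = 19 * 3.225 = 61.275 V
Step 2: C_pack = 5 * 4.389 = 21.945 Ah
Step 3: E_pack = V_pack * C_pack = 61.275 * 21.945 = 1344.7 Wh
Step 4: m_pack = 19 * 5 * 0.0633 * 1.162 = 6.9877 kg
Step 5: ED = E_pack / m_pack = 1344.7 / 6.9877 = 192.4 Wh/kg

192.4 Wh/kg


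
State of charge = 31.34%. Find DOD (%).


Complement of SOC: DOD = 100% - 31.34% = 68.66%

68.66%


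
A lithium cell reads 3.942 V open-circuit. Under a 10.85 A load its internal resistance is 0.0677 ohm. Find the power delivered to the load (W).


Step 1: V_terminal = OCV - I*R = 3.942 - 10.85 * 0.0677 = 3.2075 V
Step 2: P_out = V_terminal * I = 3.2075 * 10.85 = 34.80 W

34.80 W


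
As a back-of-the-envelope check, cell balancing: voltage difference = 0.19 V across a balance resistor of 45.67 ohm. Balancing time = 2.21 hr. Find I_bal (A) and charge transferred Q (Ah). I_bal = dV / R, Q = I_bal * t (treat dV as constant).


First, Ohm's law: I_bal = 0.19 V / 45.67 ohm = 0.0041603 A
Then Q = I * t = 0.0041603 A * 2.21 hr = 0.009194 Ah

I=0.0041603 A, Q=0.009194 Ah


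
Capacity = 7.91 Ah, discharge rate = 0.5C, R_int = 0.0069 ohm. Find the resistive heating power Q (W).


Step 1: I = C_rate * capacity = 0.5 * 7.91 = 3.955 A
Step 2: Q = I^2 * R = 3.955^2 * 0.0069 = 15.642 * 0.0069 = 0.1079 W

0.1079 W


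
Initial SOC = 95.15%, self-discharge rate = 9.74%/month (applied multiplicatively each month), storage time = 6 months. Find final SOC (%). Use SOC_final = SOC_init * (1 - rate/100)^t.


decay = (1 - 9.74/100)^6 = 0.54072
SOC_final = 95.15 * 0.54072 = 51.45%

51.45%


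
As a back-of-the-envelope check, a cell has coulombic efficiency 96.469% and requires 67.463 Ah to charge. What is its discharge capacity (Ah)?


Q_dis = eta/100 * Q_chg = 96.469/100 * 67.463 = 65.08 Ah

65.08 Ah


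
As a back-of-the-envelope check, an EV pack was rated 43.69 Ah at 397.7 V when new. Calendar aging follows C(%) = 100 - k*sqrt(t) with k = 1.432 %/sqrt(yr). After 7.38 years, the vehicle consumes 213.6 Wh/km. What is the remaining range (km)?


Step 1: capacity retention = 100 - 1.432 * sqrt(7.38) = 100 - 1.432 * 2.7166 = 96.11%
Step 2: C_now = 43.69 * 96.11/100 = 41.99 Ah
Step 3: E_pack = V * C_now = 397.7 * 41.99 = 16699 Wh
Step 4: range = E_pack / consumption = 16699 / 213.6 = 78.18 km

78.18 km


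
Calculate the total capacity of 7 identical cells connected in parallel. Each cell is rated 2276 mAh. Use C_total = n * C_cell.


Convert: C_cell = 2276 mAh = 2.276 Ah
C_total = 7 * 2.276 = 15.932 Ah

15.932 Ah


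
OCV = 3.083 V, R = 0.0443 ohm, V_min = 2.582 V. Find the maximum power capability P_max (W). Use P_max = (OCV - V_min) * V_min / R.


dV = OCV - V_min = 0.501 V (so I_max = dV / R)
P_max = dV * V_min / R = 0.501 * 2.582 / 0.0443 = 29.20 W

29.20 W


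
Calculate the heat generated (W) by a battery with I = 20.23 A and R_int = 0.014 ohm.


I^2 = 409.25
Q = 409.25 * 0.014 = 5.730 W

5.730 W


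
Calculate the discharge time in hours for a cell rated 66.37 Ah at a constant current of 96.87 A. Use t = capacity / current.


t = capacity / current = 66.37 / 96.87 = 0.6851 hr

0.6851 hr


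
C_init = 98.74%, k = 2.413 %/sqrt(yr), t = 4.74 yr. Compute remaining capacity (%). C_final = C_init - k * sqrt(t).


sqrt(t) = sqrt(4.74) = 2.1772
C_final = 98.74 - 2.413 * 2.1772 = 93.49%

93.49%


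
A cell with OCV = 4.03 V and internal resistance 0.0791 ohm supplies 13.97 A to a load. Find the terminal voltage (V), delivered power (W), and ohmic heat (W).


Step 1: V_terminal = OCV - I*R = 4.03 - 13.97 * 0.0791 = 2.925 V
Step 2: P_out = V_terminal * I = 2.925 * 13.97 = 40.86 W
Step 3: Q = I^2 * R = 13.97^2 * 0.0791 = 15.44 W

V=2.925 V, P=40.86 W, Q=15.44 W


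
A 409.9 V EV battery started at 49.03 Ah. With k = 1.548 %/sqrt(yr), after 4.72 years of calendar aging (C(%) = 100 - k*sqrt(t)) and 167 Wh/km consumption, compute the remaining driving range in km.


Step 1: capacity retention = 100 - 1.548 * sqrt(4.72) = 100 - 1.548 * 2.1726 = 96.637%
Step 2: C_now = 49.03 * 96.637/100 = 47.381 Ah
Step 3: E_pack = V * C_now = 409.9 * 47.381 = 19421 Wh
Step 4: range = E_pack / consumption = 19421 / 167 = 116.3 km

116.3 km


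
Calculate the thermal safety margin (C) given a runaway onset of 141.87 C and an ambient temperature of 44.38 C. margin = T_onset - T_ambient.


margin = T_onset - T_ambient = 141.87 - 44.38 = 97.49 C

97.49 C


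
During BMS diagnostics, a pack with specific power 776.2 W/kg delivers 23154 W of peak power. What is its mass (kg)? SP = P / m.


m = P / SP = 23154 / 776.2 = 29.83 kg

29.83 kg


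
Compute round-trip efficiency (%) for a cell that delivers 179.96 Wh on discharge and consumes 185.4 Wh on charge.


eta_e = E_dis / E_chg * 100 = 179.96 / 185.4 * 100 = 97.07%

97.07%


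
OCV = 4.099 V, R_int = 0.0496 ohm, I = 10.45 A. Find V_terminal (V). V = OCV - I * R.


IR drop = 10.45 * 0.0496 = 0.51832 V
V = 4.099 - 0.51832 = 3.581 V

3.581 V


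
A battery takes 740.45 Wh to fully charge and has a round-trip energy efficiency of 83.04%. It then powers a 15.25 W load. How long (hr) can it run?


Step 1: E_discharge = eta/100 * E_charge = 83.04/100 * 740.45 = 614.87 Wh
Step 2: t = E_discharge / P = 614.87 / 15.25 = 40.32 hr

40.32 hr


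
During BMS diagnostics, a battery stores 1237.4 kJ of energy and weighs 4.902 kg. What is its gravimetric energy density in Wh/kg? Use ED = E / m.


Convert: E = 1237.4 kJ = 343.72 Wh
ED = E / m = 343.72 / 4.902 = 70.12 Wh/kg

70.12 Wh/kg


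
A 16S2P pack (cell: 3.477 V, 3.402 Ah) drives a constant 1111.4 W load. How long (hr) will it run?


Step 1: E_pack = Ns * V_cell * Np * C_cell = 16 * 3.477 * 2 * 3.402 = 378.52 Wh
Step 2: t = E_pack / P = 378.52 / 1111.4 = 0.3406 hr

0.3406 hr


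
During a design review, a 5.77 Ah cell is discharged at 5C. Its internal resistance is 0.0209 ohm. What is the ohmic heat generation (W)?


Step 1: I = C_rate * capacity = 5 * 5.77 = 28.85 A
Step 2: Q = I^2 * R = 28.85^2 * 0.0209 = 832.32 * 0.0209 = 17.40 W

17.40 W


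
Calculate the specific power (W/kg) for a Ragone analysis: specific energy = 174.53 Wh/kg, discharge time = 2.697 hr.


P_specific = E / t = 174.53 / 2.697 = 64.71 W/kg

64.71 W/kg


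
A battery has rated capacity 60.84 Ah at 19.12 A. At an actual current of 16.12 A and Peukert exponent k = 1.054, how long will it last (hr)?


Step 1: t_rated = C / I_rated = 60.84 / 19.12 = 3.182 hr
Step 2: ratio = 19.12 / 16.12 = 1.1861
Step 3: ratio^k = 1.1861^1.054 = 1.1971
Step 4: t = t_rated * ratio^k = 3.182 * 1.1971 = 3.809 hr

3.809 hr


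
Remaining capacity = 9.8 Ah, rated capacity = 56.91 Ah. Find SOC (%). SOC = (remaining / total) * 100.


SOC = (remaining / total) * 100 = (9.8 / 56.91) * 100 = 17.22%

17.22%


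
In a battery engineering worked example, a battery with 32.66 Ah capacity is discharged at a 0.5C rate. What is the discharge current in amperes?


At 0.5C: I = 0.5 * 32.66 Ah = 16.33 A

16.33 A


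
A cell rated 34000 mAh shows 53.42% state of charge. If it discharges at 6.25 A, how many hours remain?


Convert: C_total = 34000 mAh = 34 Ah
Step 1: remaining = SOC/100 * C_total = 53.42/100 * 34 = 18.163 Ah
Step 2: t = remaining / I = 18.163 / 6.25 = 2.906 hr

2.906 hr


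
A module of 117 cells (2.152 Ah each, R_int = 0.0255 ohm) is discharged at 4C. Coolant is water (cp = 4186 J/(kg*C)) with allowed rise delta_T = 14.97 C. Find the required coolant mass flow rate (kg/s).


Step 1: I = 4 * 2.152 = 8.608 A
Step 2: Q_cell = I^2 * R = 8.608^2 * 0.0255 = 1.8895 W
Step 3: Q_total = 117 * 1.8895 = 221.07 W
Step 4: m_dot = Q_total / (cp * dT) = 221.07 / (4186 * 14.97) = 0.003528 kg/s

0.003528 kg/s


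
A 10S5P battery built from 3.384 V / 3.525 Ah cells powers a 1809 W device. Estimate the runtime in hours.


Step 1: E_pack = Ns * V_cell * Np * C_cell = 10 * 3.384 * 5 * 3.525 = 596.43 Wh
Step 2: t = E_pack / P = 596.43 / 1809 = 0.3297 hr

0.3297 hr


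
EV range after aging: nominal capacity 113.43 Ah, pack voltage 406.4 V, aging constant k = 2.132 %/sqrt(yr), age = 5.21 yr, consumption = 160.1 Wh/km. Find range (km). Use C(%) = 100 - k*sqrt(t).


Step 1: capacity retention = 100 - 2.132 * sqrt(5.21) = 100 - 2.132 * 2.2825 = 95.134%
Step 2: C_now = 113.43 * 95.134/100 = 107.91 Ah
Step 3: E_pack = V * C_now = 406.4 * 107.91 = 43855 Wh
Step 4: range = E_pack / consumption = 43855 / 160.1 = 273.9 km

273.9 km


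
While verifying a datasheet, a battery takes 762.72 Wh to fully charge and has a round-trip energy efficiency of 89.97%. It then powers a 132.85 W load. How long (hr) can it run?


Step 1: E_discharge = eta/100 * E_charge = 89.97/100 * 762.72 = 686.22 Wh
Step 2: t = E_discharge / P = 686.22 / 132.85 = 5.165 hr

5.165 hr


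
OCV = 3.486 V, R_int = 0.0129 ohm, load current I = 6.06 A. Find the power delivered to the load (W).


Step 1: V_terminal = OCV - I*R = 3.486 - 6.06 * 0.0129 = 3.4078 V
Step 2: P_out = V_terminal * I = 3.4078 * 6.06 = 20.65 W

20.65 W


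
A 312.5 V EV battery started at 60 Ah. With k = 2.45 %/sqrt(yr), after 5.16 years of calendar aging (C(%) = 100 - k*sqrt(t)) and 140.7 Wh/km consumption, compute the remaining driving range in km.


Step 1: capacity retention = 100 - 2.45 * sqrt(5.16) = 100 - 2.45 * 2.2716 = 94.435%
Step 2: C_now = 60 * 94.435/100 = 56.661 Ah
Step 3: E_pack = V * C_now = 312.5 * 56.661 = 17707 Wh
Step 4: range = E_pack / consumption = 17707 / 140.7 = 125.8 km

125.8 km


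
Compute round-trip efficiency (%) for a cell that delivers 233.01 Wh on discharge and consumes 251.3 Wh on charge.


eta_e = E_dis / E_chg * 100 = 233.01 / 251.3 * 100 = 92.72%

92.72%


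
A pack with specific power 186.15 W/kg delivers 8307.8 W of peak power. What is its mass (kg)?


m = P / SP = 8307.8 / 186.15 = 44.63 kg

44.63 kg


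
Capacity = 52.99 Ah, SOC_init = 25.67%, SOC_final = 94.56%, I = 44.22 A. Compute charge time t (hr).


delta_Ah = 52.99 * (94.56 - 25.67) / 100 = 36.505 Ah
t = delta_Ah / I = 36.505 / 44.22 = 0.8255 hr

0.8255 hr


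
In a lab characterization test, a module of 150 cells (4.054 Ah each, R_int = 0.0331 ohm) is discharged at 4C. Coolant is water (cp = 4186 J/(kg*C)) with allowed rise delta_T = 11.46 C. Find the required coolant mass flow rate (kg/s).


Step 1: I = 4 * 4.054 = 16.216 A
Step 2: Q_cell = I^2 * R = 16.216^2 * 0.0331 = 8.7039 W
Step 3: Q_total = 150 * 8.7039 = 1305.6 W
Step 4: m_dot = Q_total / (cp * dT) = 1305.6 / (4186 * 11.46) = 0.02722 kg/s

0.02722 kg/s


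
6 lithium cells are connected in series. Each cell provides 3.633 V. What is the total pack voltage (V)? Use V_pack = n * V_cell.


V_pack = n * V_cell = 6 * 3.633 = 21.798 V

21.798 V


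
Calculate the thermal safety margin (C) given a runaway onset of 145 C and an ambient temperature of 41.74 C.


margin = T_onset - T_ambient = 145 - 41.74 = 103.26 C

103.26 C


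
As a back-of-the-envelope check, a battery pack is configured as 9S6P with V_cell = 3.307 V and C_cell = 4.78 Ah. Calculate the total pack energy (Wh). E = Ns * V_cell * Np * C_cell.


E = Ns * Vcell * Np * Ccell = 9 * 3.307 * 6 * 4.78 = 853.6 Wh

853.6 Wh


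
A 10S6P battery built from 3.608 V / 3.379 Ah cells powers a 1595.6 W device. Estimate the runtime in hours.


Step 1: E_pack = Ns * V_cell * Np * C_cell = 10 * 3.608 * 6 * 3.379 = 731.49 Wh
Step 2: t = E_pack / P = 731.49 / 1595.6 = 0.4584 hr

0.4584 hr


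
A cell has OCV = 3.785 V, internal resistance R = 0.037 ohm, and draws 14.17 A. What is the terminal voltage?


V = OCV - I*R = 3.785 - 14.17 * 0.037 = 3.261 V

3.261 V


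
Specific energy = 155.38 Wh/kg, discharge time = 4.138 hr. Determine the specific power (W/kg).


P_specific = E / t = 155.38 / 4.138 = 37.55 W/kg

37.55 W/kg


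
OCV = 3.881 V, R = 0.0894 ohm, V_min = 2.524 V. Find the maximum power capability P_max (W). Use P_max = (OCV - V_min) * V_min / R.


P_max = (OCV - V_min) * V_min / R = (3.881 - 2.524) * 2.524 / 0.0894 = 1.357 * 2.524 / 0.0894 = 38.31 W

38.31 W


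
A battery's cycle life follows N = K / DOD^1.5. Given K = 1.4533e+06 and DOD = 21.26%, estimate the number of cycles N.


Step 1: DOD^1.5 = 21.26^1.5 = 98.027
Step 2: N = 1.4533e+06 / 98.027 = 14830 cycles

14830 cycles


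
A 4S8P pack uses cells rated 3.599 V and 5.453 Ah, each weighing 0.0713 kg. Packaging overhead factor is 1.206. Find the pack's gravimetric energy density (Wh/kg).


Step 1: V_pack = 4 * 3.599 = 14.396 V
Step 2: C_pack = 8 * 5.453 = 43.624 Ah
Step 3: E_pack = V_pack * C_pack = 14.396 * 43.624 = 628.01 Wh
Step 4: m_pack = 4 * 8 * 0.0713 * 1.206 = 2.7516 kg
Step 5: ED = E_pack / m_pack = 628.01 / 2.7516 = 228.2 Wh/kg

228.2 Wh/kg


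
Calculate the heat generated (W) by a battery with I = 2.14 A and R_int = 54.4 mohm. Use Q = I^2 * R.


Convert: R = 54.4 mohm = 0.0544 ohm
I^2 = 4.5796
Q = 4.5796 * 0.0544 = 0.2491 W

0.2491 W


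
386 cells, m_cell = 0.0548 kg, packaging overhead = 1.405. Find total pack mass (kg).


Cell mass sum = 386 * 0.0548 = 21.153 kg
With overhead 1.405: m_pack = 21.153 * 1.405 = 29.72 kg

29.72 kg


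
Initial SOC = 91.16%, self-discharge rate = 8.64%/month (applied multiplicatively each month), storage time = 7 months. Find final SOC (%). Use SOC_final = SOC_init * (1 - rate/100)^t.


Monthly retention factor = 1 - 8.64/100 = 0.9136
Over 7 months: factor^7 = 0.53124
SOC_final = 91.16 * 0.53124 = 48.43%

48.43%


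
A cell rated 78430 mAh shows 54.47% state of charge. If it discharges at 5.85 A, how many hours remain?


Convert: C_total = 78430 mAh = 78.43 Ah
Step 1: remaining = SOC/100 * C_total = 54.47/100 * 78.43 = 42.721 Ah
Step 2: t = remaining / I = 42.721 / 5.85 = 7.303 hr

7.303 hr


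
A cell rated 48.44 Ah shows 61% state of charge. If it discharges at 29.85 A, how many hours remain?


Step 1: remaining = SOC/100 * C_total = 61/100 * 48.44 = 29.548 Ah
Step 2: t = remaining / I = 29.548 / 29.85 = 0.9899 hr

0.9899 hr


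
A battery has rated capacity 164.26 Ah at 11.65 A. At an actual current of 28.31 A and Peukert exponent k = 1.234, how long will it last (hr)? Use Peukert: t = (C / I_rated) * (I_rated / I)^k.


t_rated = C / I_rated = 164.26 / 11.65 = 14.1 hr
(I_rated/I)^k = (0.41152)^1.234 = 0.33432
t = t_rated * (I_rated/I)^k = 14.1 * 0.33432 = 4.714 hr

4.714 hr


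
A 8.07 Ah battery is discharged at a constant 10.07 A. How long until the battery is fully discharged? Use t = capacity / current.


t = capacity / current = 8.07 / 10.07 = 0.8014 hr

0.8014 hr


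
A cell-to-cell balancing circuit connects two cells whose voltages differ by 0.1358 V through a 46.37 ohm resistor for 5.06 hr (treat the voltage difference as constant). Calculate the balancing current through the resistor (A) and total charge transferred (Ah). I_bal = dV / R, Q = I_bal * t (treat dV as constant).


First, Ohm's law: I_bal = 0.1358 V / 46.37 ohm = 0.0029286 A
Then Q = I * t = 0.0029286 A * 5.06 hr = 0.01482 Ah

I=0.0029286 A, Q=0.01482 Ah


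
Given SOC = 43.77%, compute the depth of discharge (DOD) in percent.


DOD = 100 - SOC = 100 - 43.77 = 56.23%

56.23%


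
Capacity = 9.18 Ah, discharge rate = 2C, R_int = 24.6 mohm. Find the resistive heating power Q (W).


Convert: R = 24.6 mohm = 0.0246 ohm
Step 1: I = C_rate * capacity = 2 * 9.18 = 18.36 A
Step 2: Q = I^2 * R = 18.36^2 * 0.0246 = 337.09 * 0.0246 = 8.292 W

8.292 W


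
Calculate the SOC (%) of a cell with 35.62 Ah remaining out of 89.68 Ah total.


SOC% = 35.62 / 89.68 * 100 = 39.72%

39.72%


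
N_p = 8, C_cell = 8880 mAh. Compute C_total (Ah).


Convert: C_cell = 8880 mAh = 8.88 Ah
C_total = 8 * 8.88 = 71.04 Ah

71.04 Ah


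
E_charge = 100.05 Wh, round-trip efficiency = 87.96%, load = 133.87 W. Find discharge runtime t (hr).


Step 1: E_discharge = eta/100 * E_charge = 87.96/100 * 100.05 = 88.004 Wh
Step 2: t = E_discharge / P = 88.004 / 133.87 = 0.6574 hr

0.6574 hr


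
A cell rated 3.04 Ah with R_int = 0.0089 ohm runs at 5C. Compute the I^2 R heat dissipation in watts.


Step 1: I = C_rate * capacity = 5 * 3.04 = 15.2 A
Step 2: Q = I^2 * R = 15.2^2 * 0.0089 = 231.04 * 0.0089 = 2.056 W

2.056 W


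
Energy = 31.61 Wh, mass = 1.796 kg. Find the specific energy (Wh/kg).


ED = E / m = 31.61 / 1.796 = 17.60 Wh/kg

17.60 Wh/kg


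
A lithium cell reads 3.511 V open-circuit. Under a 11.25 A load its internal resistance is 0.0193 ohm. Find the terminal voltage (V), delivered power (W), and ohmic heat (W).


Step 1: V_terminal = OCV - I*R = 3.511 - 11.25 * 0.0193 = 3.2939 V
Step 2: P_out = V_terminal * I = 3.2939 * 11.25 = 37.06 W
Step 3: Q = I^2 * R = 11.25^2 * 0.0193 = 2.443 W

V=3.2939 V, P=37.06 W, Q=2.443 W


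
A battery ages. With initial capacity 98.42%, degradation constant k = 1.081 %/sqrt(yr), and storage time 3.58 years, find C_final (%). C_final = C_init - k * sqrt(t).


sqrt(t) = sqrt(3.58) = 1.8921
C_final = 98.42 - 1.081 * 1.8921 = 96.37%

96.37%


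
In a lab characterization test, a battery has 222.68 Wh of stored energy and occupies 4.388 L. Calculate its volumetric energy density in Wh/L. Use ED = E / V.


Volumetric ED = 222.68 Wh / 4.388 L = 50.75 Wh/L

50.75 Wh/L


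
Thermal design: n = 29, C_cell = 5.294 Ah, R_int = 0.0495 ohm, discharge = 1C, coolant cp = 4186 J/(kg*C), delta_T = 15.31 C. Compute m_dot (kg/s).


Step 1: I = 1 * 5.294 = 5.294 A
Step 2: Q_cell = I^2 * R = 5.294^2 * 0.0495 = 1.3873 W
Step 3: Q_total = 29 * 1.3873 = 40.232 W
Step 4: m_dot = Q_total / (cp * dT) = 40.232 / (4186 * 15.31) = 6.278e-04 kg/s

6.278e-04 kg/s


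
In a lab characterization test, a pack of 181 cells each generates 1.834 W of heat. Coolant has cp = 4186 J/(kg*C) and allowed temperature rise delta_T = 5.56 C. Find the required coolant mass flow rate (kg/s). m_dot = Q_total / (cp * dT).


Step 1: Total heat Q = 181 * 1.834 W = 331.95 W
Step 2: denom = cp * dT = 4186 * 5.56 = 23274
Step 3: m_dot = 331.95 / 23274 = 0.01426 kg/s

0.01426 kg/s


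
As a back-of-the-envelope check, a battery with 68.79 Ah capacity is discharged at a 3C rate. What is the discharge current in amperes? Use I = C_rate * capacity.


At 3C: I = 3 * 68.79 Ah = 206.37 A

206.37 A


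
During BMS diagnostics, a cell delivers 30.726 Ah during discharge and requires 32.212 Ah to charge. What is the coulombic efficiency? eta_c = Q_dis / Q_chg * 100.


Coulombic efficiency = 30.726/32.212 * 100% = 95.39%

95.39%


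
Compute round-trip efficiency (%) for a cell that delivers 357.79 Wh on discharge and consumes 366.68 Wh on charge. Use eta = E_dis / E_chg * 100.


eta_e = E_dis / E_chg * 100 = 357.79 / 366.68 * 100 = 97.58%

97.58%


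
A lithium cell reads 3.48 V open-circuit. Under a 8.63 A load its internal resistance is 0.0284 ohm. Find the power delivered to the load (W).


Step 1: V_terminal = OCV - I*R = 3.48 - 8.63 * 0.0284 = 3.2349 V
Step 2: P_out = V_terminal * I = 3.2349 * 8.63 = 27.92 W

27.92 W


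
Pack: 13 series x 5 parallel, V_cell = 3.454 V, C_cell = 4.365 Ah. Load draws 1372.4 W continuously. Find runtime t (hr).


Step 1: E_pack = Ns * V_cell * Np * C_cell = 13 * 3.454 * 5 * 4.365 = 979.99 Wh
Step 2: t = E_pack / P = 979.99 / 1372.4 = 0.7141 hr

0.7141 hr


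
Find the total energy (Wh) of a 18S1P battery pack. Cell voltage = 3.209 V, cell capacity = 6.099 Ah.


V_pack = 18 * 3.209 = 57.762 V
C_pack = 1 * 6.099 = 6.099 Ah
E = V_pack * C_pack = 57.762 * 6.099 = 352.3 Wh

352.3 Wh


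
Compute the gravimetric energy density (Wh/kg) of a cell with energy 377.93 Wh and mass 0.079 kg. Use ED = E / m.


ED = E / m = 377.93 / 0.079 = 4784 Wh/kg

4784 Wh/kg


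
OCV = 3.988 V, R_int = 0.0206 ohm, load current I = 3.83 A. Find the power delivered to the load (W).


Step 1: V_terminal = OCV - I*R = 3.988 - 3.83 * 0.0206 = 3.9091 V
Step 2: P_out = V_terminal * I = 3.9091 * 3.83 = 14.97 W

14.97 W


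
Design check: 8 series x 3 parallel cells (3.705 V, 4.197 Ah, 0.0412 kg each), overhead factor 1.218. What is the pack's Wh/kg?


Step 1: V_pack = 8 * 3.705 = 29.64 V
Step 2: C_pack = 3 * 4.197 = 12.591 Ah
Step 3: E_pack = V_pack * C_pack = 29.64 * 12.591 = 373.2 Wh
Step 4: m_pack = 8 * 3 * 0.0412 * 1.218 = 1.2044 kg
Step 5: ED = E_pack / m_pack = 373.2 / 1.2044 = 309.9 Wh/kg

309.9 Wh/kg


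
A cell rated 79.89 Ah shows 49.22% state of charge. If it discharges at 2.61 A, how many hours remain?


Step 1: remaining = SOC/100 * C_total = 49.22/100 * 79.89 = 39.322 Ah
Step 2: t = remaining / I = 39.322 / 2.61 = 15.07 hr

15.07 hr


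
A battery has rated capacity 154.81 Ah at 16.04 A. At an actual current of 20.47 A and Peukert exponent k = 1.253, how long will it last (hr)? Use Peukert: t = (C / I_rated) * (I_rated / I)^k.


t_rated = C / I_rated = 154.81 / 16.04 = 9.6515 hr
(I_rated/I)^k = (0.78359)^1.253 = 0.7367
t = t_rated * (I_rated/I)^k = 9.6515 * 0.7367 = 7.110 hr

7.110 hr


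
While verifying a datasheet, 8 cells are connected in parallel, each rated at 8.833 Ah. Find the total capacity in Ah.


C_total = 8 * 8.833 = 70.664 Ah

70.664 Ah


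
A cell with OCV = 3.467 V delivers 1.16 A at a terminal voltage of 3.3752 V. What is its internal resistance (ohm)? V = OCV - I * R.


R = (OCV - V) / I = (3.467 - 3.3752) / 1.16 = 0.07914 ohm

0.07914 ohm


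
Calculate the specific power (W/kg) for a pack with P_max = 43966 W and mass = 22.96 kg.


SP = P / m = 43966 / 22.96 = 1915 W/kg

1915 W/kg


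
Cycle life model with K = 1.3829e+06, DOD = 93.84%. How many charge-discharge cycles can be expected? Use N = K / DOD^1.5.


Step 1: DOD^1.5 = 93.84^1.5 = 909.04
Step 2: N = 1.3829e+06 / 909.04 = 1521 cycles

1521 cycles


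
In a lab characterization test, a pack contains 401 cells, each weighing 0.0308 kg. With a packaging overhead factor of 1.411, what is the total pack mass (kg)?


Cell mass sum = 401 * 0.0308 = 12.351 kg
With overhead 1.411: m_pack = 12.351 * 1.411 = 17.43 kg

17.43 kg


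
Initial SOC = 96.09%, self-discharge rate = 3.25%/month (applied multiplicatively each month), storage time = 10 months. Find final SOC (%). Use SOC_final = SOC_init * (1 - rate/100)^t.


Monthly retention factor = 1 - 3.25/100 = 0.9675
Over 10 months: factor^10 = 0.71864
SOC_final = 96.09 * 0.71864 = 69.05%

69.05%


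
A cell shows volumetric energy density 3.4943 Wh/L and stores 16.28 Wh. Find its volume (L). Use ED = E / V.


V = E / ED = 16.28 / 3.4943 = 4.659 L

4.659 L


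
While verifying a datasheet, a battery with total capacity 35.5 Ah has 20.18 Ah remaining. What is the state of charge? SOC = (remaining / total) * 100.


SOC = (remaining / total) * 100 = (20.18 / 35.5) * 100 = 56.85%

56.85%


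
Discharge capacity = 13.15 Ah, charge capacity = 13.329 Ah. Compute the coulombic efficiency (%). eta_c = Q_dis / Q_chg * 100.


eta_c = Q_dis / Q_chg * 100 = 13.15 / 13.329 * 100 = 98.66%

98.66%


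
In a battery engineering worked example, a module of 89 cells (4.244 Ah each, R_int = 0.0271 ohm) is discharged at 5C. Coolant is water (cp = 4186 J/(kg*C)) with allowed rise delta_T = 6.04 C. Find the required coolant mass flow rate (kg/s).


Step 1: I = 5 * 4.244 = 21.22 A
Step 2: Q_cell = I^2 * R = 21.22^2 * 0.0271 = 12.203 W
Step 3: Q_total = 89 * 12.203 = 1086.1 W
Step 4: m_dot = Q_total / (cp * dT) = 1086.1 / (4186 * 6.04) = 0.04296 kg/s

0.04296 kg/s


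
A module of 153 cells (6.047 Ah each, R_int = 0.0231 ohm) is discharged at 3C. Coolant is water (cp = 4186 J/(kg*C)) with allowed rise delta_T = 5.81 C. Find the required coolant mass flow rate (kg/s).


Step 1: I = 3 * 6.047 = 18.141 A
Step 2: Q_cell = I^2 * R = 18.141^2 * 0.0231 = 7.6021 W
Step 3: Q_total = 153 * 7.6021 = 1163.1 W
Step 4: m_dot = Q_total / (cp * dT) = 1163.1 / (4186 * 5.81) = 0.04782 kg/s

0.04782 kg/s


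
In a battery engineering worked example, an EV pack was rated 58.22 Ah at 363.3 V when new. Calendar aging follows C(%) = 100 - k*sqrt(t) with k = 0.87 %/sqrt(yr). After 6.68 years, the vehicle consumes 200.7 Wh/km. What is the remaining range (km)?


Step 1: capacity retention = 100 - 0.87 * sqrt(6.68) = 100 - 0.87 * 2.5846 = 97.751%
Step 2: C_now = 58.22 * 97.751/100 = 56.911 Ah
Step 3: E_pack = V * C_now = 363.3 * 56.911 = 20676 Wh
Step 4: range = E_pack / consumption = 20676 / 200.7 = 103.0 km

103.0 km


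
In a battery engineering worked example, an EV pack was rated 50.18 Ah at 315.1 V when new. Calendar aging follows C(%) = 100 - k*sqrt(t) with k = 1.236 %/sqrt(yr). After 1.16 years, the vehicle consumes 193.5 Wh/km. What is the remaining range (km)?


Step 1: capacity retention = 100 - 1.236 * sqrt(1.16) = 100 - 1.236 * 1.077 = 98.669%
Step 2: C_now = 50.18 * 98.669/100 = 49.512 Ah
Step 3: E_pack = V * C_now = 315.1 * 49.512 = 15601 Wh
Step 4: range = E_pack / consumption = 15601 / 193.5 = 80.63 km

80.63 km


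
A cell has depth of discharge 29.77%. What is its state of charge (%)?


SOC = 100 - DOD = 100 - 29.77 = 70.23%

70.23%


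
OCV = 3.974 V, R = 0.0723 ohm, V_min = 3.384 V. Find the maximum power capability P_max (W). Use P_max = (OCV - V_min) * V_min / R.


P_max = (OCV - V_min) * V_min / R = (3.974 - 3.384) * 3.384 / 0.0723 = 0.59 * 3.384 / 0.0723 = 27.61 W

27.61 W


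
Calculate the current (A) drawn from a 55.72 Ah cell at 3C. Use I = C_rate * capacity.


I = C_rate * capacity = 3 * 55.72 = 167.16 A

167.16 A


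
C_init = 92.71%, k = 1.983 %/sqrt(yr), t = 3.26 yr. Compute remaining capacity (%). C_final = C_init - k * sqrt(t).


Step 1: sqrt(3.26 yr) = 1.8055
Step 2: drop = 1.983 * 1.8055 = 3.5803
Step 3: C_final = 92.71 - 3.5803 = 89.13%

89.13%


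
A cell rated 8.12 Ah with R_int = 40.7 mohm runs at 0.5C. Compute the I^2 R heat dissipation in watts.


Convert: R = 40.7 mohm = 0.0407 ohm
Step 1: I = C_rate * capacity = 0.5 * 8.12 = 4.06 A
Step 2: Q = I^2 * R = 4.06^2 * 0.0407 = 16.484 * 0.0407 = 0.6709 W

0.6709 W


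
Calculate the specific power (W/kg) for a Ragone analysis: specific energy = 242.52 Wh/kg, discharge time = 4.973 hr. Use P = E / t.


Specific power = 242.52 Wh/kg / 4.973 hr = 48.77 W/kg

48.77 W/kg


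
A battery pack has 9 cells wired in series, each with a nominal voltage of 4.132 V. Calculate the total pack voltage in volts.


With 9 cells in series at 4.132 V each, V_pack = 37.188 V

37.188 V


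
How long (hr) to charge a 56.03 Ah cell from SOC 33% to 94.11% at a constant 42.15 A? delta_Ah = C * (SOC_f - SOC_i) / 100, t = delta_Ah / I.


Step 1: dSOC = 94.11% - 33% = 61.11%
Step 2: delta_Ah = 56.03 * 61.11 / 100 = 34.24 Ah
Step 3: t = 34.24 / 42.15 = 0.8123 hr

0.8123 hr
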